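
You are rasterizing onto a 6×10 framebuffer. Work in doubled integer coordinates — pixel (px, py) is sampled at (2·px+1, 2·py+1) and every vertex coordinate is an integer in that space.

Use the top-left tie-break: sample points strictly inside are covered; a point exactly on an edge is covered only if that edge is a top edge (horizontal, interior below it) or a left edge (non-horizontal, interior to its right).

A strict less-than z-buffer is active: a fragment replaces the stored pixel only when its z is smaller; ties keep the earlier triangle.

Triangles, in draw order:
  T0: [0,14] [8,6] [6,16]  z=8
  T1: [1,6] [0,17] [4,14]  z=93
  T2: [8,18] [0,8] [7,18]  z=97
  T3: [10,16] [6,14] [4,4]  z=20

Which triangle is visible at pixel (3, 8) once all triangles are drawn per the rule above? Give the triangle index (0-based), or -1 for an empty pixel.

T0:
  2·area = 64
  edge (0, 14)→(8, 6): d=(8,-8) top-left  bias=+0
  edge (8, 6)→(6, 16): d=(-2,10) right/bottom  bias=-1
  edge (6, 16)→(0, 14): d=(-6,-2) top-left  bias=+0
    (4,0)@(9, 1): e=[-32,0,96] → .  [on edge]
    (5,1)@(11, 3): e=[0,-24,88] → .  [on edge]
    (4,2)@(9, 5): e=[0,-8,72] → .  [on edge]
    (3,3)@(7, 7): e=[0,8,56] → X  [on edge]
    (4,3)@(9, 7): e=[16,-12,60] → .
    (2,4)@(5, 9): e=[0,24,40] → X  [on edge]
    (4,4)@(9, 9): e=[32,-16,48] → .
    (1,5)@(3, 11): e=[0,40,24] → X  [on edge]
    (3,5)@(7, 11): e=[32,0,32] → .  [on edge]
    (0,6)@(1, 13): e=[0,56,8] → X  [on edge]
    (3,6)@(7, 13): e=[48,-4,20] → .
    (0,7)@(1, 15): e=[16,52,-4] → .
    (1,7)@(3, 15): e=[32,32,0] → X  [on edge]
    (4,8)@(9, 17): e=[96,-32,0] → .  [on edge]
  covered (10 px):
    . . . . . .
    . . . . . .
    . . . . . .
    . . . X . .
    . . X X . .
    . X X . . .
    X X X . . .
    . X X . . .
    . . . . . .
    . . . . . .
T1:
  2·area = 41  (B↔C swapped to make it positive)
  edge (1, 6)→(4, 14): d=(3,8) right/bottom  bias=-1
  edge (4, 14)→(0, 17): d=(-4,3) right/bottom  bias=-1
  edge (0, 17)→(1, 6): d=(1,-11) top-left  bias=+0
    (0,3)@(1, 7): e=[3,37,1] → X
    (1,3)@(3, 7): e=[-13,31,23] → .
    (0,4)@(1, 9): e=[9,29,3] → X
    (1,4)@(3, 9): e=[-7,23,25] → .
    (0,5)@(1, 11): e=[15,21,5] → X
    (1,5)@(3, 11): e=[-1,15,27] → .
    (0,6)@(1, 13): e=[21,13,7] → X
    (1,6)@(3, 13): e=[5,7,29] → X
    (2,6)@(5, 13): e=[-11,1,51] → .
    (0,7)@(1, 15): e=[27,5,9] → X
    (1,7)@(3, 15): e=[11,-1,31] → .
    (0,8)@(1, 17): e=[33,-3,11] → .
  covered (6 px):
    . . . . . .
    . . . . . .
    . . . . . .
    X . . . . .
    X . . . . .
    X . . . . .
    X X . . . .
    X . . . . .
    . . . . . .
    . . . . . .
T2:
  2·area = 10  (B↔C swapped to make it positive)
  edge (8, 18)→(7, 18): d=(-1,0) right/bottom  bias=-1
  edge (7, 18)→(0, 8): d=(-7,-10) top-left  bias=+0
  edge (0, 8)→(8, 18): d=(8,10) right/bottom  bias=-1
    (2,7)@(5, 15): e=[3,1,6] → X
    (3,7)@(7, 15): e=[3,21,-14] → .
    (2,8)@(5, 17): e=[1,-13,22] → .
    (3,8)@(7, 17): e=[1,7,2] → X
    (4,8)@(9, 17): e=[1,27,-18] → .
    (3,9)@(7, 19): e=[-1,-7,18] → .
  covered (2 px):
    . . . . . .
    . . . . . .
    . . . . . .
    . . . . . .
    . . . . . .
    . . . . . .
    . . . . . .
    . . X . . .
    . . . X . .
    . . . . . .
T3:
  2·area = 36
  edge (10, 16)→(6, 14): d=(-4,-2) top-left  bias=+0
  edge (6, 14)→(4, 4): d=(-2,-10) top-left  bias=+0
  edge (4, 4)→(10, 16): d=(6,12) right/bottom  bias=-1
    (2,3)@(5, 7): e=[26,4,6] → X
    (3,3)@(7, 7): e=[30,24,-18] → .
    (2,4)@(5, 9): e=[18,0,18] → X  [on edge]
    (3,4)@(7, 9): e=[22,20,-6] → .
    (2,5)@(5, 11): e=[10,-4,30] → .
    (3,5)@(7, 11): e=[14,16,6] → X
    (4,5)@(9, 11): e=[18,36,-18] → .
    (3,6)@(7, 13): e=[6,12,18] → X
    (4,6)@(9, 13): e=[10,32,-6] → .
    (3,7)@(7, 15): e=[-2,8,30] → .
    (4,7)@(9, 15): e=[2,28,6] → X
    (5,7)@(11, 15): e=[6,48,-18] → .
    (3,9)@(7, 19): e=[-18,0,54] → .  [on edge]
  covered (5 px):
    . . . . . .
    . . . . . .
    . . . . . .
    . . X . . .
    . . X . . .
    . . . X . .
    . . . X . .
    . . . . X .
    . . . . . .
    . . . . . .

Z-buffer (winner per pixel, '.' = empty):
  . . . . . .
  . . . . . .
  . . . . . .
  1 . 3 0 . .
  1 . 0 0 . .
  1 0 0 3 . .
  0 0 0 3 . .
  1 0 0 . 3 .
  . . . 2 . .
  . . . . . .

Result: 2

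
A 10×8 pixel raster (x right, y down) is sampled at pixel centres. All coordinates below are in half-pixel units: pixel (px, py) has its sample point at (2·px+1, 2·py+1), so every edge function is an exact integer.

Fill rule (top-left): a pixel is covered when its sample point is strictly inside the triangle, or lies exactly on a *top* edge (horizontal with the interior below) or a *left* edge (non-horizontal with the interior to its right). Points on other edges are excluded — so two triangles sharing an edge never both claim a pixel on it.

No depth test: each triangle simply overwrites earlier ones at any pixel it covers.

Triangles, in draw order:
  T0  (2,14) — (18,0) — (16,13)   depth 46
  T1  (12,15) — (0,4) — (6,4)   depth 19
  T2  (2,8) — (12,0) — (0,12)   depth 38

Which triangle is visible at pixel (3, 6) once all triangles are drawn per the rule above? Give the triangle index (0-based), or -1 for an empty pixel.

T0:
  2·area = 180
  edge (2, 14)→(18, 0): d=(16,-14) top-left  bias=+0
  edge (18, 0)→(16, 13): d=(-2,13) right/bottom  bias=-1
  edge (16, 13)→(2, 14): d=(-14,1) right/bottom  bias=-1
    (8,0)@(17, 1): e=[2,11,167] → #
    (9,0)@(19, 1): e=[30,-15,165] → ·
    (7,1)@(15, 3): e=[6,33,141] → #
    (9,1)@(19, 3): e=[62,-19,137] → ·
    (6,2)@(13, 5): e=[10,55,115] → #
    (9,2)@(19, 5): e=[94,-23,109] → ·
    (5,3)@(11, 7): e=[14,77,89] → #
    (8,3)@(17, 7): e=[98,-1,83] → ·
    (4,4)@(9, 9): e=[18,99,63] → #
    (8,4)@(17, 9): e=[130,-5,55] → ·
    (3,5)@(7, 11): e=[22,121,37] → #
    (8,5)@(17, 11): e=[162,-9,27] → ·
  covered (24 px):
    · · · · · · · · # ·
    · · · · · · · # # ·
    · · · · · · # # # ·
    · · · · · # # # · ·
    · · · · # # # # · ·
    · · · # # # # # · ·
    · · # # # # # # · ·
    · · · · · · · · · ·
T1:
  2·area = 66
  edge (12, 15)→(0, 4): d=(-12,-11) top-left  bias=+0
  edge (0, 4)→(6, 4): d=(6,0) top-left  bias=+0
  edge (6, 4)→(12, 15): d=(6,11) right/bottom  bias=-1
    (1,2)@(3, 5): e=[21,6,39] → #
    (2,2)@(5, 5): e=[43,6,17] → #
    (3,2)@(7, 5): e=[65,6,-5] → ·
    (1,3)@(3, 7): e=[-3,18,51] → ·
    (2,3)@(5, 7): e=[19,18,29] → #
    (3,3)@(7, 7): e=[41,18,7] → #
    (4,3)@(9, 7): e=[63,18,-15] → ·
    (2,4)@(5, 9): e=[-5,30,41] → ·
    (3,4)@(7, 9): e=[17,30,19] → #
    (4,4)@(9, 9): e=[39,30,-3] → ·
    (3,5)@(7, 11): e=[-7,42,31] → ·
    (4,5)@(9, 11): e=[15,42,9] → #
  covered (6 px):
    · · · · · · · · · ·
    · · · · · · · · · ·
    · # # · · · · · · ·
    · · # # · · · · · ·
    · · · # · · · · · ·
    · · · · # · · · · ·
    · · · · · · · · · ·
    · · · · · · · · · ·
T2:
  2·area = 24
  edge (2, 8)→(12, 0): d=(10,-8) top-left  bias=+0
  edge (12, 0)→(0, 12): d=(-12,12) right/bottom  bias=-1
  edge (0, 12)→(2, 8): d=(2,-4) top-left  bias=+0
    (5,0)@(11, 1): e=[2,0,22] → ·  [on edge]
    (4,1)@(9, 3): e=[6,0,18] → ·  [on edge]
    (3,2)@(7, 5): e=[10,0,14] → ·  [on edge]
    (2,3)@(5, 7): e=[14,0,10] → ·  [on edge]
    (1,4)@(3, 9): e=[18,0,6] → ·  [on edge]
    (0,5)@(1, 11): e=[22,0,2] → ·  [on edge]
  covered (0 px):
    · · · · · · · · · ·
    · · · · · · · · · ·
    · · · · · · · · · ·
    · · · · · · · · · ·
    · · · · · · · · · ·
    · · · · · · · · · ·
    · · · · · · · · · ·
    · · · · · · · · · ·

Z-buffer (winner per pixel, '.' = empty):
  . . . . . . . . 0 .
  . . . . . . . 0 0 .
  . 1 1 . . . 0 0 0 .
  . . 1 1 . 0 0 0 . .
  . . . 1 0 0 0 0 . .
  . . . 0 1 0 0 0 . .
  . . 0 0 0 0 0 0 . .
  . . . . . . . . . .

Final: 0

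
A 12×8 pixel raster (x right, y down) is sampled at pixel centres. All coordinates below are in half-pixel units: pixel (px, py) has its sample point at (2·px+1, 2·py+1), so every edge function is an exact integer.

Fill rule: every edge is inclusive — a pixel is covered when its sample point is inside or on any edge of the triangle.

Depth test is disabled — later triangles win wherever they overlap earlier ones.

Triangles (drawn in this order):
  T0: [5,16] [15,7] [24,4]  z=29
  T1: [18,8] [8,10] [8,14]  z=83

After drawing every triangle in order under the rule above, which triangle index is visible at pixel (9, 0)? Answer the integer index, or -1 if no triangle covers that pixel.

T0:
  2·area = 51
  edge (5, 16)→(15, 7): d=(10,-9) inclusive
  edge (15, 7)→(24, 4): d=(9,-3) inclusive
  edge (24, 4)→(5, 16): d=(-19,12) inclusive
    (10,2)@(21, 5): e=[34,0,17] → █  [on edge]
    (11,2)@(23, 5): e=[52,6,-7] → ·
    (7,3)@(15, 7): e=[0,0,51] → █  [on edge]
    (8,3)@(17, 7): e=[18,6,27] → █
    (9,3)@(19, 7): e=[36,12,3] → █
    (10,3)@(21, 7): e=[54,18,-21] → ·
    (4,4)@(9, 9): e=[-34,0,85] → ·  [on edge]
    (6,4)@(13, 9): e=[2,12,37] → █
    (8,4)@(17, 9): e=[38,24,-11] → ·
    (9,4)@(19, 9): e=[56,30,-35] → ·
    (1,5)@(3, 11): e=[-68,0,119] → ·  [on edge]
    (5,5)@(11, 11): e=[4,24,23] → █
  covered (8 px):
    · · · · · · · · · · · ·
    · · · · · · · · · · · ·
    · · · · · · · · · · █ ·
    · · · · · · · █ █ █ · ·
    · · · · · · █ █ · · · ·
    · · · · · █ · · · · · ·
    · · · · █ · · · · · · ·
    · · · · · · · · · · · ·
T1:
  2·area = 40  (B↔C swapped to make it positive)
  edge (18, 8)→(8, 14): d=(-10,6) inclusive
  edge (8, 14)→(8, 10): d=(0,-4) inclusive
  edge (8, 10)→(18, 8): d=(10,-2) inclusive
    (11,2)@(23, 5): e=[0,60,-20] → ·  [on edge]
    (11,3)@(23, 7): e=[-20,60,0] → ·  [on edge]
    (6,4)@(13, 9): e=[20,20,0] → █  [on edge]
    (7,4)@(15, 9): e=[8,28,4] → █
    (8,4)@(17, 9): e=[-4,36,8] → ·
    (1,5)@(3, 11): e=[60,-20,0] → ·  [on edge]
    (4,5)@(9, 11): e=[24,4,12] → █
    (5,5)@(11, 11): e=[12,12,16] → █
    (6,5)@(13, 11): e=[0,20,20] → █  [on edge]
    (7,5)@(15, 11): e=[-12,28,24] → ·
    (4,6)@(9, 13): e=[4,4,32] → █
    (5,6)@(11, 13): e=[-8,12,36] → ·
  covered (6 px):
    · · · · · · · · · · · ·
    · · · · · · · · · · · ·
    · · · · · · · · · · · ·
    · · · · · · · · · · · ·
    · · · · · · █ █ · · · ·
    · · · · █ █ █ · · · · ·
    · · · · █ · · · · · · ·
    · · · · · · · · · · · ·

Z-buffer (winner per pixel, '.' = empty):
  . . . . . . . . . . . .
  . . . . . . . . . . . .
  . . . . . . . . . . 0 .
  . . . . . . . 0 0 0 . .
  . . . . . . 1 1 . . . .
  . . . . 1 1 1 . . . . .
  . . . . 1 . . . . . . .
  . . . . . . . . . . . .

Final: -1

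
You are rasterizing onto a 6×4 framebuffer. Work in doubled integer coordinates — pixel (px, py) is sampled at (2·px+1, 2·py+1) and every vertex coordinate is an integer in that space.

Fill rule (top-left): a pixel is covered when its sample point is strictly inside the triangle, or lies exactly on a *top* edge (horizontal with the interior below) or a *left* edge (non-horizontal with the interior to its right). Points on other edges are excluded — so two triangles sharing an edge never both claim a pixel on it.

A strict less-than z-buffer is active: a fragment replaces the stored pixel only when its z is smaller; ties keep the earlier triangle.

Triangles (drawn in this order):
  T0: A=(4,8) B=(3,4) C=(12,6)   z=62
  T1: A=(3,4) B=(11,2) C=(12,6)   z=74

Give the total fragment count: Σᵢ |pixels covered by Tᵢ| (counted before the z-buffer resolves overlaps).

T0:
  2·area = 34
  edge (4, 8)→(3, 4): d=(-1,-4) top-left  bias=+0
  edge (3, 4)→(12, 6): d=(9,2) right/bottom  bias=-1
  edge (12, 6)→(4, 8): d=(-8,2) right/bottom  bias=-1
    (2,2)@(5, 5): e=[7,5,22] → #
    (3,2)@(7, 5): e=[15,1,18] → #
    (4,2)@(9, 5): e=[23,-3,14] → ·
    (2,3)@(5, 7): e=[5,23,6] → #
    (4,3)@(9, 7): e=[21,15,-2] → ·
  covered (4 px):
    · · · · · ·
    · · · · · ·
    · · # # · ·
    · · # # · ·
T1:
  2·area = 34
  edge (3, 4)→(11, 2): d=(8,-2) top-left  bias=+0
  edge (11, 2)→(12, 6): d=(1,4) right/bottom  bias=-1
  edge (12, 6)→(3, 4): d=(-9,-2) top-left  bias=+0
    (3,1)@(7, 3): e=[0,17,17] → #  [on edge]
    (4,1)@(9, 3): e=[4,9,21] → #
    (5,1)@(11, 3): e=[8,1,25] → #
    (3,2)@(7, 5): e=[16,19,-1] → ·
    (4,2)@(9, 5): e=[20,11,3] → #
    (4,3)@(9, 7): e=[36,13,-15] → ·
    (5,3)@(11, 7): e=[40,5,-11] → ·
  covered (5 px):
    · · · · · ·
    · · · # # #
    · · · · # #
    · · · · · ·

Answer: 9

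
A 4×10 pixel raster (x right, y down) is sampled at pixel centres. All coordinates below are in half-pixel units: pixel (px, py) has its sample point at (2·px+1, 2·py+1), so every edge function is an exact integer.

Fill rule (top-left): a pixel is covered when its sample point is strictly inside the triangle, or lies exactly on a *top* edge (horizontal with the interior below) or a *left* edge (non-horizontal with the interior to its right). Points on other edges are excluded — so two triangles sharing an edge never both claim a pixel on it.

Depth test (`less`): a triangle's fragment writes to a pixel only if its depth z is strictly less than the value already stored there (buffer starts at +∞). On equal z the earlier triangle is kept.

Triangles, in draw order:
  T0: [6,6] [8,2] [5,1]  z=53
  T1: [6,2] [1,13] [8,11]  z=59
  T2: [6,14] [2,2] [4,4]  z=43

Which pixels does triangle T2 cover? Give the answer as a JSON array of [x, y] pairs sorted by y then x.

T0:
  2·area = 14  (B↔C swapped to make it positive)
  edge (6, 6)→(5, 1): d=(-1,-5) top-left  bias=+0
  edge (5, 1)→(8, 2): d=(3,1) right/bottom  bias=-1
  edge (8, 2)→(6, 6): d=(-2,4) right/bottom  bias=-1
    (2,0)@(5, 1): e=[0,0,14] → .  [on edge]
    (3,1)@(7, 3): e=[8,4,2] → X
    (3,2)@(7, 5): e=[6,10,-2] → .
    (3,5)@(7, 11): e=[0,28,-14] → .  [on edge]
  covered (1 px):
    . . . .
    . . . X
    . . . .
    . . . .
    . . . .
    . . . .
    . . . .
    . . . .
    . . . .
    . . . .
T1:
  2·area = 67  (B↔C swapped to make it positive)
  edge (6, 2)→(8, 11): d=(2,9) right/bottom  bias=-1
  edge (8, 11)→(1, 13): d=(-7,2) right/bottom  bias=-1
  edge (1, 13)→(6, 2): d=(5,-11) top-left  bias=+0
    (2,2)@(5, 5): e=[15,48,4] → X
    (3,2)@(7, 5): e=[-3,44,26] → .
    (2,3)@(5, 7): e=[19,34,14] → X
    (3,3)@(7, 7): e=[1,30,36] → X
    (1,4)@(3, 9): e=[41,24,2] → X
    (1,5)@(3, 11): e=[45,10,12] → X
    (0,6)@(1, 13): e=[67,0,0] → .  [on edge]
    (1,6)@(3, 13): e=[49,-4,22] → .
    (2,6)@(5, 13): e=[31,-8,44] → .
    (3,6)@(7, 13): e=[13,-12,66] → .
  covered (9 px):
    . . . .
    . . . .
    . . X .
    . . X X
    . X X X
    . X X X
    . . . .
    . . . .
    . . . .
    . . . .
T2:
  2·area = 16
  edge (6, 14)→(2, 2): d=(-4,-12) top-left  bias=+0
  edge (2, 2)→(4, 4): d=(2,2) right/bottom  bias=-1
  edge (4, 4)→(6, 14): d=(2,10) right/bottom  bias=-1
    (0,0)@(1, 1): e=[-8,0,24] → .  [on edge]
    (1,1)@(3, 3): e=[8,0,8] → .  [on edge]
    (1,2)@(3, 5): e=[0,4,12] → X  [on edge]
    (2,2)@(5, 5): e=[24,0,-8] → .  [on edge]
    (1,3)@(3, 7): e=[-8,8,16] → .
    (3,3)@(7, 7): e=[40,0,-24] → .  [on edge]
    (2,4)@(5, 9): e=[8,8,0] → .  [on edge]
    (2,5)@(5, 11): e=[0,12,4] → X  [on edge]
    (3,5)@(7, 11): e=[24,8,-16] → .
    (2,6)@(5, 13): e=[-8,16,8] → .
    (3,8)@(7, 17): e=[0,20,-4] → .  [on edge]
    (3,9)@(7, 19): e=[-8,24,0] → .  [on edge]
  covered (2 px):
    . . . .
    . . . .
    . X . .
    . . . .
    . . . .
    . . X .
    . . . .
    . . . .
    . . . .
    . . . .

Answer: [[1,2],[2,5]]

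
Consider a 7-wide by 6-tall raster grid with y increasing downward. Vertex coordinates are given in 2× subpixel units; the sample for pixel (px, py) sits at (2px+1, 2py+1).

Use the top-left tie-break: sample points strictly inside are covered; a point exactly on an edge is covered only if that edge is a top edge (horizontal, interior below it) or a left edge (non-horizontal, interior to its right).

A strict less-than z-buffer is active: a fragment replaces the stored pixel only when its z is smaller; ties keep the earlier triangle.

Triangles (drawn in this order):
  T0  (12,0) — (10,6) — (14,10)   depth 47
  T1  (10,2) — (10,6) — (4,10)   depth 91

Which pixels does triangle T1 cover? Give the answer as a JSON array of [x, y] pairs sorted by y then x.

T0:
  2·area = 32  (B↔C swapped to make it positive)
  edge (12, 0)→(14, 10): d=(2,10) right/bottom  bias=-1
  edge (14, 10)→(10, 6): d=(-4,-4) top-left  bias=+0
  edge (10, 6)→(12, 0): d=(2,-6) top-left  bias=+0
    (2,0)@(5, 1): e=[72,0,-40] → .  [on edge]
    (3,1)@(7, 3): e=[56,0,-24] → .  [on edge]
    (5,1)@(11, 3): e=[16,16,0] → X  [on edge]
    (6,1)@(13, 3): e=[-4,24,12] → .
    (4,2)@(9, 5): e=[40,0,-8] → .  [on edge]
    (5,2)@(11, 5): e=[20,8,4] → X
    (6,2)@(13, 5): e=[0,16,16] → .  [on edge]
    (5,3)@(11, 7): e=[24,0,8] → X  [on edge]
    (6,3)@(13, 7): e=[4,8,20] → X
    (4,4)@(9, 9): e=[48,-16,0] → .  [on edge]
    (5,4)@(11, 9): e=[28,-8,12] → .
    (6,4)@(13, 9): e=[8,0,24] → X  [on edge]
  covered (5 px):
    . . . . . . .
    . . . . . X .
    . . . . . X .
    . . . . . X X
    . . . . . . X
    . . . . . . .
T1:
  2·area = 24
  edge (10, 2)→(10, 6): d=(0,4) right/bottom  bias=-1
  edge (10, 6)→(4, 10): d=(-6,4) right/bottom  bias=-1
  edge (4, 10)→(10, 2): d=(6,-8) top-left  bias=+0
    (4,2)@(9, 5): e=[4,10,10] → X
    (5,2)@(11, 5): e=[-4,2,26] → .
    (3,3)@(7, 7): e=[12,6,6] → X
    (4,3)@(9, 7): e=[4,-2,22] → .
    (2,4)@(5, 9): e=[20,2,2] → X
    (3,4)@(7, 9): e=[12,-6,18] → .
    (2,5)@(5, 11): e=[20,-10,14] → .
  covered (3 px):
    . . . . . . .
    . . . . . . .
    . . . . X . .
    . . . X . . .
    . . X . . . .
    . . . . . . .

Answer: [[4,2],[3,3],[2,4]]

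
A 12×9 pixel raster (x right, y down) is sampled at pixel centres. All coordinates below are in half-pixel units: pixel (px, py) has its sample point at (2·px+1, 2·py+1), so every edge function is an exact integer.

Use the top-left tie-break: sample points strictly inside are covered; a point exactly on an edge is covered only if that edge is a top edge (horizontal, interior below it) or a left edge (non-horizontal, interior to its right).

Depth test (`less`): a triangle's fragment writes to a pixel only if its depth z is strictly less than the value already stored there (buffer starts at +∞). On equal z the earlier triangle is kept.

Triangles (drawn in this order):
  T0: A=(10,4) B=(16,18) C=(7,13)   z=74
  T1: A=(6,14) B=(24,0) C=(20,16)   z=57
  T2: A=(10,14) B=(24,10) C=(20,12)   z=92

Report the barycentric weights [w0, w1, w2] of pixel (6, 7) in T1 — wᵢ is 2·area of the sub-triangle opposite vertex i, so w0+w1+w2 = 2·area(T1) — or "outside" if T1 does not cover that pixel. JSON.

T0:
  2·area = 96
  edge (10, 4)→(16, 18): d=(6,14) right/bottom  bias=-1
  edge (16, 18)→(7, 13): d=(-9,-5) top-left  bias=+0
  edge (7, 13)→(10, 4): d=(3,-9) top-left  bias=+0
    (5,0)@(11, 1): e=[-32,128,0] → ·  [on edge]
    (4,3)@(9, 7): e=[32,64,0] → #  [on edge]
    (5,3)@(11, 7): e=[4,74,18] → #
    (6,3)@(13, 7): e=[-24,84,36] → ·
    (4,4)@(9, 9): e=[44,46,6] → #
    (6,4)@(13, 9): e=[-12,66,42] → ·
    (4,5)@(9, 11): e=[56,28,12] → #
    (6,5)@(13, 11): e=[0,48,48] → ·  [on edge]
    (3,6)@(7, 13): e=[96,0,0] → #  [on edge]
    (6,6)@(13, 13): e=[12,30,54] → #
    (7,6)@(15, 13): e=[-16,40,72] → ·
    (3,7)@(7, 15): e=[108,-18,6] → ·
  covered (13 px):
    · · · · · · · · · · · ·
    · · · · · · · · · · · ·
    · · · · · · · · · · · ·
    · · · · # # · · · · · ·
    · · · · # # · · · · · ·
    · · · · # # · · · · · ·
    · · · # # # # · · · · ·
    · · · · · # # · · · · ·
    · · · · · · · # · · · ·
T1:
  2·area = 232
  edge (6, 14)→(24, 0): d=(18,-14) top-left  bias=+0
  edge (24, 0)→(20, 16): d=(-4,16) right/bottom  bias=-1
  edge (20, 16)→(6, 14): d=(-14,-2) top-left  bias=+0
    (11,0)@(23, 1): e=[4,12,216] → #
    (10,1)@(21, 3): e=[12,36,184] → #
    (9,2)@(19, 5): e=[20,60,152] → #
    (11,2)@(23, 5): e=[76,-4,160] → ·
    (7,3)@(15, 7): e=[0,116,116] → #  [on edge]
    (8,3)@(17, 7): e=[28,84,120] → #
    (11,3)@(23, 7): e=[112,-12,132] → ·
    (6,4)@(13, 9): e=[8,140,84] → #
    (11,4)@(23, 9): e=[148,-20,104] → ·
    (5,5)@(11, 11): e=[16,164,52] → #
    (11,5)@(23, 11): e=[184,-28,76] → ·
    (4,6)@(9, 13): e=[24,188,20] → #
    (6,7)@(13, 15): e=[116,116,0] → #  [on edge]
  covered (30 px):
    · · · · · · · · · · · #
    · · · · · · · · · · # #
    · · · · · · · · · # # ·
    · · · · · · · # # # # ·
    · · · · · · # # # # # ·
    · · · · · # # # # # # ·
    · · · · # # # # # # · ·
    · · · · · · # # # # · ·
    · · · · · · · · · · · ·
T2:
  2·area = 12
  edge (10, 14)→(24, 10): d=(14,-4) top-left  bias=+0
  edge (24, 10)→(20, 12): d=(-4,2) right/bottom  bias=-1
  edge (20, 12)→(10, 14): d=(-10,2) right/bottom  bias=-1
    (10,5)@(21, 11): e=[2,2,8] → #
    (11,5)@(23, 11): e=[10,-2,4] → ·
    (7,6)@(15, 13): e=[6,6,0] → ·  [on edge]
    (10,6)@(21, 13): e=[30,-6,-12] → ·
    (2,7)@(5, 15): e=[-6,18,0] → ·  [on edge]
  covered (1 px):
    · · · · · · · · · · · ·
    · · · · · · · · · · · ·
    · · · · · · · · · · · ·
    · · · · · · · · · · · ·
    · · · · · · · · · · · ·
    · · · · · · · · · · # ·
    · · · · · · · · · · · ·
    · · · · · · · · · · · ·
    · · · · · · · · · · · ·

Result: [116,0,116]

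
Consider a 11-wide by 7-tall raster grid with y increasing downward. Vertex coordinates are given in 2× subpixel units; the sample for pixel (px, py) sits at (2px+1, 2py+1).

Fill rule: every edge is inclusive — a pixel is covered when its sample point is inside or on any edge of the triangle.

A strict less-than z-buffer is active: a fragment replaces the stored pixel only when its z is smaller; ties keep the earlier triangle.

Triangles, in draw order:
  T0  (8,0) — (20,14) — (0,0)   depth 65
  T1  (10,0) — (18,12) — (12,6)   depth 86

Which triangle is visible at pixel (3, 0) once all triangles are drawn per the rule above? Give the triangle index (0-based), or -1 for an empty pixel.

T0:
  2·area = 112
  edge (8, 0)→(20, 14): d=(12,14) inclusive
  edge (20, 14)→(0, 0): d=(-20,-14) inclusive
  edge (0, 0)→(8, 0): d=(8,0) inclusive
    (1,0)@(3, 1): e=[82,22,8] → #
    (2,0)@(5, 1): e=[54,50,8] → #
    (3,0)@(7, 1): e=[26,78,8] → #
    (4,0)@(9, 1): e=[-2,106,8] → ·
    (1,1)@(3, 3): e=[106,-18,24] → ·
    (2,1)@(5, 3): e=[78,10,24] → #
    (4,1)@(9, 3): e=[22,66,24] → #
    (5,1)@(11, 3): e=[-6,94,24] → ·
    (2,2)@(5, 5): e=[102,-30,40] → ·
    (3,2)@(7, 5): e=[74,-2,40] → ·
    (4,2)@(9, 5): e=[46,26,40] → #
    (5,2)@(11, 5): e=[18,54,40] → #
  covered (14 px):
    · # # # · · · · · · ·
    · · # # # · · · · · ·
    · · · · # # · · · · ·
    · · · · · # # · · · ·
    · · · · · · # # · · ·
    · · · · · · · · # · ·
    · · · · · · · · · # ·
T1:
  2·area = 24
  edge (10, 0)→(18, 12): d=(8,12) inclusive
  edge (18, 12)→(12, 6): d=(-6,-6) inclusive
  edge (12, 6)→(10, 0): d=(-2,-6) inclusive
    (3,0)@(7, 1): e=[44,0,-20] → ·  [on edge]
    (4,1)@(9, 3): e=[36,0,-12] → ·  [on edge]
    (5,1)@(11, 3): e=[12,12,0] → #  [on edge]
    (6,1)@(13, 3): e=[-12,24,12] → ·
    (5,2)@(11, 5): e=[28,0,-4] → ·  [on edge]
    (6,2)@(13, 5): e=[4,12,8] → #
    (7,2)@(15, 5): e=[-20,24,20] → ·
    (6,3)@(13, 7): e=[20,0,4] → #  [on edge]
    (7,3)@(15, 7): e=[-4,12,16] → ·
    (6,4)@(13, 9): e=[36,-12,0] → ·  [on edge]
    (7,4)@(15, 9): e=[12,0,12] → #  [on edge]
    (8,4)@(17, 9): e=[-12,12,24] → ·
    (8,5)@(17, 11): e=[4,0,20] → #  [on edge]
    (9,6)@(19, 13): e=[-4,0,28] → ·  [on edge]
  covered (5 px):
    · · · · · · · · · · ·
    · · · · · # · · · · ·
    · · · · · · # · · · ·
    · · · · · · # · · · ·
    · · · · · · · # · · ·
    · · · · · · · · # · ·
    · · · · · · · · · · ·

Z-buffer (winner per pixel, '.' = empty):
  . 0 0 0 . . . . . . .
  . . 0 0 0 1 . . . . .
  . . . . 0 0 1 . . . .
  . . . . . 0 0 . . . .
  . . . . . . 0 0 . . .
  . . . . . . . . 0 . .
  . . . . . . . . . 0 .

Final: 0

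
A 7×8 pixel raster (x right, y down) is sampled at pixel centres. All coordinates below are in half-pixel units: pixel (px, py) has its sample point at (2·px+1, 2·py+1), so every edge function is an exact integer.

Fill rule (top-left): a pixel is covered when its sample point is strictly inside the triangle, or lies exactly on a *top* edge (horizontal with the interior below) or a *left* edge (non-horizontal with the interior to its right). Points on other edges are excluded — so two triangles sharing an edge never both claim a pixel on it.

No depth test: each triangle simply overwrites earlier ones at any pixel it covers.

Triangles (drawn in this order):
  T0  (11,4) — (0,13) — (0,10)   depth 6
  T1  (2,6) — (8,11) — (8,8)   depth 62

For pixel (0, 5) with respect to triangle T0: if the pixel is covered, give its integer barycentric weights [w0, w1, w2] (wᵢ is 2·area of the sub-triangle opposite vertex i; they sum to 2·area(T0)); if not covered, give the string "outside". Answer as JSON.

T0:
  2·area = 33
  edge (11, 4)→(0, 13): d=(-11,9) right/bottom  bias=-1
  edge (0, 13)→(0, 10): d=(0,-3) top-left  bias=+0
  edge (0, 10)→(11, 4): d=(11,-6) top-left  bias=+0
    (3,3)@(7, 7): e=[3,21,9] → X
    (4,3)@(9, 7): e=[-15,27,21] → .
    (1,4)@(3, 9): e=[17,9,7] → X
    (2,4)@(5, 9): e=[-1,15,19] → .
    (3,4)@(7, 9): e=[-19,21,31] → .
    (0,5)@(1, 11): e=[13,3,17] → X
    (1,5)@(3, 11): e=[-5,9,29] → .
    (0,6)@(1, 13): e=[-9,3,39] → .
  covered (3 px):
    . . . . . . .
    . . . . . . .
    . . . . . . .
    . . . X . . .
    . X . . . . .
    X . . . . . .
    . . . . . . .
    . . . . . . .
T1:
  2·area = 18  (B↔C swapped to make it positive)
  edge (2, 6)→(8, 8): d=(6,2) right/bottom  bias=-1
  edge (8, 8)→(8, 11): d=(0,3) right/bottom  bias=-1
  edge (8, 11)→(2, 6): d=(-6,-5) top-left  bias=+0
    (2,3)@(5, 7): e=[0,9,9] → .  [on edge]
    (3,4)@(7, 9): e=[8,3,7] → X
    (4,4)@(9, 9): e=[4,-3,17] → .
    (5,4)@(11, 9): e=[0,-9,27] → .  [on edge]
    (3,5)@(7, 11): e=[20,3,-5] → .
  covered (1 px):
    . . . . . . .
    . . . . . . .
    . . . . . . .
    . . . . . . .
    . . . X . . .
    . . . . . . .
    . . . . . . .
    . . . . . . .

Answer: [3,17,13]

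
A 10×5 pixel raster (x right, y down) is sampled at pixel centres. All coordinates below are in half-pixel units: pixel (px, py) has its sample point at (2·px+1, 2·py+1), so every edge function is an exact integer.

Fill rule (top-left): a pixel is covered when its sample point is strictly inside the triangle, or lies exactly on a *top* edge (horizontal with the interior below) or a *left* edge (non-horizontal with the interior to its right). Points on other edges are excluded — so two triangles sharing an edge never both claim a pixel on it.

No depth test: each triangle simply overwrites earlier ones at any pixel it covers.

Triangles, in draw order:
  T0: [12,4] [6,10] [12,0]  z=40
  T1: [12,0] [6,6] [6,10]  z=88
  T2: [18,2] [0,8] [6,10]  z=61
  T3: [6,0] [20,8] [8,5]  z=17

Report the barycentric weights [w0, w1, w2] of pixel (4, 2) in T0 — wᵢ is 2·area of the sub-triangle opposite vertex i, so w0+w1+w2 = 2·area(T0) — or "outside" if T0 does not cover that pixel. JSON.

T0:
  2·area = 24
  edge (12, 4)→(6, 10): d=(-6,6) right/bottom  bias=-1
  edge (6, 10)→(12, 0): d=(6,-10) top-left  bias=+0
  edge (12, 0)→(12, 4): d=(0,4) right/bottom  bias=-1
    (7,0)@(15, 1): e=[0,36,-12] → .  [on edge]
    (5,1)@(11, 3): e=[12,8,4] → X
    (6,1)@(13, 3): e=[0,28,-4] → .  [on edge]
    (4,2)@(9, 5): e=[12,0,12] → X  [on edge]
    (5,2)@(11, 5): e=[0,20,4] → .  [on edge]
    (4,3)@(9, 7): e=[0,12,12] → .  [on edge]
    (3,4)@(7, 9): e=[0,4,20] → .  [on edge]
  covered (2 px):
    . . . . . . . . . .
    . . . . . X . . . .
    . . . . X . . . . .
    . . . . . . . . . .
    . . . . . . . . . .
T1:
  2·area = 24  (B↔C swapped to make it positive)
  edge (12, 0)→(6, 10): d=(-6,10) right/bottom  bias=-1
  edge (6, 10)→(6, 6): d=(0,-4) top-left  bias=+0
  edge (6, 6)→(12, 0): d=(6,-6) top-left  bias=+0
    (5,0)@(11, 1): e=[4,20,0] → X  [on edge]
    (6,0)@(13, 1): e=[-16,28,12] → .
    (4,1)@(9, 3): e=[12,12,0] → X  [on edge]
    (5,1)@(11, 3): e=[-8,20,12] → .
    (3,2)@(7, 5): e=[20,4,0] → X  [on edge]
    (4,2)@(9, 5): e=[0,12,12] → .  [on edge]
    (2,3)@(5, 7): e=[28,-4,0] → .  [on edge]
    (3,3)@(7, 7): e=[8,4,12] → X
    (4,3)@(9, 7): e=[-12,12,24] → .
    (1,4)@(3, 9): e=[36,-12,0] → .  [on edge]
    (3,4)@(7, 9): e=[-4,4,24] → .
  covered (4 px):
    . . . . . X . . . .
    . . . . X . . . . .
    . . . X . . . . . .
    . . . X . . . . . .
    . . . . . . . . . .
T2:
  2·area = 72  (B↔C swapped to make it positive)
  edge (18, 2)→(6, 10): d=(-12,8) right/bottom  bias=-1
  edge (6, 10)→(0, 8): d=(-6,-2) top-left  bias=+0
  edge (0, 8)→(18, 2): d=(18,-6) top-left  bias=+0
    (7,1)@(15, 3): e=[12,60,0] → X  [on edge]
    (8,1)@(17, 3): e=[-4,64,12] → .
    (4,2)@(9, 5): e=[36,36,0] → X  [on edge]
    (5,2)@(11, 5): e=[20,40,12] → X
    (6,2)@(13, 5): e=[4,44,24] → X
    (7,2)@(15, 5): e=[-12,48,36] → .
    (1,3)@(3, 7): e=[60,12,0] → X  [on edge]
    (2,3)@(5, 7): e=[44,16,12] → X
    (3,3)@(7, 7): e=[28,20,24] → X
    (5,3)@(11, 7): e=[-4,28,48] → .
    (6,3)@(13, 7): e=[-20,32,60] → .
    (1,4)@(3, 9): e=[36,0,36] → X  [on edge]
  covered (11 px):
    . . . . . . . . . .
    . . . . . . . X . .
    . . . . X X X . . .
    . X X X X . . . . .
    . X X X . . . . . .
T3:
  2·area = 54
  edge (6, 0)→(20, 8): d=(14,8) right/bottom  bias=-1
  edge (20, 8)→(8, 5): d=(-12,-3) top-left  bias=+0
  edge (8, 5)→(6, 0): d=(-2,-5) top-left  bias=+0
    (3,0)@(7, 1): e=[6,45,3] → X
    (4,0)@(9, 1): e=[-10,51,13] → .
    (3,1)@(7, 3): e=[34,21,-1] → .
    (4,1)@(9, 3): e=[18,27,9] → X
    (5,1)@(11, 3): e=[2,33,19] → X
    (6,1)@(13, 3): e=[-14,39,29] → .
    (4,2)@(9, 5): e=[46,3,5] → X
    (6,2)@(13, 5): e=[14,15,25] → X
    (7,2)@(15, 5): e=[-2,21,35] → .
    (4,3)@(9, 7): e=[74,-21,1] → .
    (5,3)@(11, 7): e=[58,-15,11] → .
    (6,3)@(13, 7): e=[42,-9,21] → .
  covered (7 px):
    . . . X . . . . . .
    . . . . X X . . . .
    . . . . X X X . . .
    . . . . . . . . X .
    . . . . . . . . . .

Result: [0,12,12]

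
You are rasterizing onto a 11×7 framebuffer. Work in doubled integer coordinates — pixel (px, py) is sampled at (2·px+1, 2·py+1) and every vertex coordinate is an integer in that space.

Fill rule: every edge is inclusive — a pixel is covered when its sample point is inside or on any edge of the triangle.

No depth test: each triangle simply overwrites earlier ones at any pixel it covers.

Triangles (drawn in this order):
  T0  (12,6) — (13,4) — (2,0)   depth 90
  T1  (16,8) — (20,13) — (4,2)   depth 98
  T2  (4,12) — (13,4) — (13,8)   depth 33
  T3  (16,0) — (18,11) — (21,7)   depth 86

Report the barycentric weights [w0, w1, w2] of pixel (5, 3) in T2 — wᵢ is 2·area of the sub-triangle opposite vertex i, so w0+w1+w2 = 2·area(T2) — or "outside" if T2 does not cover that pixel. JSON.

T0:
  2·area = 26  (B↔C swapped to make it positive)
  edge (12, 6)→(2, 0): d=(-10,-6) inclusive
  edge (2, 0)→(13, 4): d=(11,4) inclusive
  edge (13, 4)→(12, 6): d=(-1,2) inclusive
    (3,1)@(7, 3): e=[0,13,13] → █  [on edge]
    (4,1)@(9, 3): e=[12,5,9] → █
    (5,1)@(11, 3): e=[24,-3,5] → ·
    (3,2)@(7, 5): e=[-20,35,11] → ·
    (4,2)@(9, 5): e=[-8,27,7] → ·
    (5,2)@(11, 5): e=[4,19,3] → █
    (6,2)@(13, 5): e=[16,11,-1] → ·
    (5,3)@(11, 7): e=[-16,41,1] → ·
    (8,4)@(17, 9): e=[0,39,-13] → ·  [on edge]
  covered (3 px):
    · · · · · · · · · · ·
    · · · █ █ · · · · · ·
    · · · · · █ · · · · ·
    · · · · · · · · · · ·
    · · · · · · · · · · ·
    · · · · · · · · · · ·
    · · · · · · · · · · ·
T1:
  2·area = 36
  edge (16, 8)→(20, 13): d=(4,5) inclusive
  edge (20, 13)→(4, 2): d=(-16,-11) inclusive
  edge (4, 2)→(16, 8): d=(12,6) inclusive
    (4,2)@(9, 5): e=[23,7,6] → █
    (5,2)@(11, 5): e=[13,29,-6] → ·
    (4,3)@(9, 7): e=[31,-25,30] → ·
    (6,3)@(13, 7): e=[11,19,6] → █
    (7,3)@(15, 7): e=[1,41,-6] → ·
    (6,4)@(13, 9): e=[19,-13,30] → ·
    (7,4)@(15, 9): e=[9,9,18] → █
    (8,4)@(17, 9): e=[-1,31,6] → ·
    (7,5)@(15, 11): e=[17,-23,42] → ·
  covered (3 px):
    · · · · · · · · · · ·
    · · · · · · · · · · ·
    · · · · █ · · · · · ·
    · · · · · · █ · · · ·
    · · · · · · · █ · · ·
    · · · · · · · · · · ·
    · · · · · · · · · · ·
T2:
  2·area = 36
  edge (4, 12)→(13, 4): d=(9,-8) inclusive
  edge (13, 4)→(13, 8): d=(0,4) inclusive
  edge (13, 8)→(4, 12): d=(-9,4) inclusive
    (6,0)@(13, 1): e=[-27,0,63] → ·  [on edge]
    (6,1)@(13, 3): e=[-9,0,45] → ·  [on edge]
    (6,2)@(13, 5): e=[9,0,27] → █  [on edge]
    (7,2)@(15, 5): e=[25,-8,19] → ·
    (5,3)@(11, 7): e=[11,8,17] → █
    (6,3)@(13, 7): e=[27,0,9] → █  [on edge]
    (7,3)@(15, 7): e=[43,-8,1] → ·
    (4,4)@(9, 9): e=[13,16,7] → █
    (5,4)@(11, 9): e=[29,8,-1] → ·
    (6,4)@(13, 9): e=[45,0,-9] → ·  [on edge]
    (4,5)@(9, 11): e=[31,16,-11] → ·
    (6,5)@(13, 11): e=[63,0,-27] → ·  [on edge]
    (6,6)@(13, 13): e=[81,0,-45] → ·  [on edge]
  covered (4 px):
    · · · · · · · · · · ·
    · · · · · · · · · · ·
    · · · · · · █ · · · ·
    · · · · · █ █ · · · ·
    · · · · █ · · · · · ·
    · · · · · · · · · · ·
    · · · · · · · · · · ·
T3:
  2·area = 41  (B↔C swapped to make it positive)
  edge (16, 0)→(21, 7): d=(5,7) inclusive
  edge (21, 7)→(18, 11): d=(-3,4) inclusive
  edge (18, 11)→(16, 0): d=(-2,-11) inclusive
    (8,1)@(17, 3): e=[8,28,5] → █
    (9,1)@(19, 3): e=[-6,20,27] → ·
    (8,2)@(17, 5): e=[18,22,1] → █
    (9,2)@(19, 5): e=[4,14,23] → █
    (10,2)@(21, 5): e=[-10,6,45] → ·
    (8,3)@(17, 7): e=[28,16,-3] → ·
    (9,3)@(19, 7): e=[14,8,19] → █
    (10,3)@(21, 7): e=[0,0,41] → █  [on edge]
    (9,4)@(19, 9): e=[24,2,15] → █
    (10,4)@(21, 9): e=[10,-6,37] → ·
    (9,5)@(19, 11): e=[34,-4,11] → ·
  covered (6 px):
    · · · · · · · · · · ·
    · · · · · · · · █ · ·
    · · · · · · · · █ █ ·
    · · · · · · · · · █ █
    · · · · · · · · · █ ·
    · · · · · · · · · · ·
    · · · · · · · · · · ·

Answer: [8,17,11]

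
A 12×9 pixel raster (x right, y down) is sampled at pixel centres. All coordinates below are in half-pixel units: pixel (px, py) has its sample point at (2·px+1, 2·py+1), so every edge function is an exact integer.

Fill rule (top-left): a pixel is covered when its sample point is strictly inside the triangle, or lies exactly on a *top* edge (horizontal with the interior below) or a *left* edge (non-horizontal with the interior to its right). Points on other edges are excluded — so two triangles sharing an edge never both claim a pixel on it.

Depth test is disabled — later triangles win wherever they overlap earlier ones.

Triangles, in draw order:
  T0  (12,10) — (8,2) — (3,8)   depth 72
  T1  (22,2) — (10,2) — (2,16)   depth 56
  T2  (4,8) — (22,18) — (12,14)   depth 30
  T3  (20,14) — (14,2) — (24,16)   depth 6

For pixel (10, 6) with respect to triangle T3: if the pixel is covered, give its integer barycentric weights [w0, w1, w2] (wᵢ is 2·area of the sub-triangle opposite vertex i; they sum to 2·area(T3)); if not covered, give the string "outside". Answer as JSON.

T0:
  2·area = 64  (B↔C swapped to make it positive)
  edge (12, 10)→(3, 8): d=(-9,-2) top-left  bias=+0
  edge (3, 8)→(8, 2): d=(5,-6) top-left  bias=+0
  edge (8, 2)→(12, 10): d=(4,8) right/bottom  bias=-1
    (3,2)@(7, 5): e=[35,9,20] → #
    (4,2)@(9, 5): e=[39,21,4] → #
    (5,2)@(11, 5): e=[43,33,-12] → ·
    (2,3)@(5, 7): e=[13,7,44] → #
    (5,3)@(11, 7): e=[25,43,-4] → ·
    (2,4)@(5, 9): e=[-5,17,52] → ·
    (3,4)@(7, 9): e=[-1,29,36] → ·
    (4,4)@(9, 9): e=[3,41,20] → #
    (5,4)@(11, 9): e=[7,53,4] → #
    (6,4)@(13, 9): e=[11,65,-12] → ·
    (4,5)@(9, 11): e=[-15,51,28] → ·
    (5,5)@(11, 11): e=[-11,63,12] → ·
  covered (7 px):
    · · · · · · · · · · · ·
    · · · · · · · · · · · ·
    · · · # # · · · · · · ·
    · · # # # · · · · · · ·
    · · · · # # · · · · · ·
    · · · · · · · · · · · ·
    · · · · · · · · · · · ·
    · · · · · · · · · · · ·
    · · · · · · · · · · · ·
T1:
  2·area = 168  (B↔C swapped to make it positive)
  edge (22, 2)→(2, 16): d=(-20,14) right/bottom  bias=-1
  edge (2, 16)→(10, 2): d=(8,-14) top-left  bias=+0
  edge (10, 2)→(22, 2): d=(12,0) top-left  bias=+0
    (5,1)@(11, 3): e=[134,22,12] → #
    (6,1)@(13, 3): e=[106,50,12] → #
    (7,1)@(15, 3): e=[78,78,12] → #
    (8,1)@(17, 3): e=[50,106,12] → #
    (9,1)@(19, 3): e=[22,134,12] → #
    (10,1)@(21, 3): e=[-6,162,12] → ·
    (4,2)@(9, 5): e=[122,10,36] → #
    (9,2)@(19, 5): e=[-18,150,36] → ·
    (4,3)@(9, 7): e=[82,26,60] → #
    (7,3)@(15, 7): e=[-2,110,60] → ·
    (8,3)@(17, 7): e=[-30,138,60] → ·
    (3,4)@(7, 9): e=[70,14,84] → #
  covered (21 px):
    · · · · · · · · · · · ·
    · · · · · # # # # # · ·
    · · · · # # # # # · · ·
    · · · · # # # · · · · ·
    · · · # # # · · · · · ·
    · · # # # · · · · · · ·
    · · # · · · · · · · · ·
    · # · · · · · · · · · ·
    · · · · · · · · · · · ·
T2:
  2·area = 28
  edge (4, 8)→(22, 18): d=(18,10) right/bottom  bias=-1
  edge (22, 18)→(12, 14): d=(-10,-4) top-left  bias=+0
  edge (12, 14)→(4, 8): d=(-8,-6) top-left  bias=+0
    (4,5)@(9, 11): e=[4,18,6] → #
    (5,5)@(11, 11): e=[-16,26,18] → ·
    (4,6)@(9, 13): e=[40,-2,-10] → ·
    (5,6)@(11, 13): e=[20,6,2] → #
    (6,6)@(13, 13): e=[0,14,14] → ·  [on edge]
    (5,7)@(11, 15): e=[56,-14,-14] → ·
    (7,7)@(15, 15): e=[16,2,10] → #
    (8,7)@(17, 15): e=[-4,10,22] → ·
    (7,8)@(15, 17): e=[52,-18,-6] → ·
  covered (3 px):
    · · · · · · · · · · · ·
    · · · · · · · · · · · ·
    · · · · · · · · · · · ·
    · · · · · · · · · · · ·
    · · · · · · · · · · · ·
    · · · · # · · · · · · ·
    · · · · · # · · · · · ·
    · · · · · · · # · · · ·
    · · · · · · · · · · · ·
T3:
  2·area = 36
  edge (20, 14)→(14, 2): d=(-6,-12) top-left  bias=+0
  edge (14, 2)→(24, 16): d=(10,14) right/bottom  bias=-1
  edge (24, 16)→(20, 14): d=(-4,-2) top-left  bias=+0
    (8,3)@(17, 7): e=[6,8,22] → #
    (9,3)@(19, 7): e=[30,-20,26] → ·
    (8,4)@(17, 9): e=[-6,28,14] → ·
    (9,4)@(19, 9): e=[18,0,18] → ·  [on edge]
    (9,5)@(19, 11): e=[6,20,10] → #
    (10,5)@(21, 11): e=[30,-8,14] → ·
    (9,6)@(19, 13): e=[-6,40,2] → ·
    (10,6)@(21, 13): e=[18,12,6] → #
    (11,6)@(23, 13): e=[42,-16,10] → ·
    (10,7)@(21, 15): e=[6,32,-2] → ·
    (11,7)@(23, 15): e=[30,4,2] → #
    (11,8)@(23, 17): e=[18,24,-6] → ·
  covered (4 px):
    · · · · · · · · · · · ·
    · · · · · · · · · · · ·
    · · · · · · · · · · · ·
    · · · · · · · · # · · ·
    · · · · · · · · · · · ·
    · · · · · · · · · # · ·
    · · · · · · · · · · # ·
    · · · · · · · · · · · #
    · · · · · · · · · · · ·

Answer: [12,6,18]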